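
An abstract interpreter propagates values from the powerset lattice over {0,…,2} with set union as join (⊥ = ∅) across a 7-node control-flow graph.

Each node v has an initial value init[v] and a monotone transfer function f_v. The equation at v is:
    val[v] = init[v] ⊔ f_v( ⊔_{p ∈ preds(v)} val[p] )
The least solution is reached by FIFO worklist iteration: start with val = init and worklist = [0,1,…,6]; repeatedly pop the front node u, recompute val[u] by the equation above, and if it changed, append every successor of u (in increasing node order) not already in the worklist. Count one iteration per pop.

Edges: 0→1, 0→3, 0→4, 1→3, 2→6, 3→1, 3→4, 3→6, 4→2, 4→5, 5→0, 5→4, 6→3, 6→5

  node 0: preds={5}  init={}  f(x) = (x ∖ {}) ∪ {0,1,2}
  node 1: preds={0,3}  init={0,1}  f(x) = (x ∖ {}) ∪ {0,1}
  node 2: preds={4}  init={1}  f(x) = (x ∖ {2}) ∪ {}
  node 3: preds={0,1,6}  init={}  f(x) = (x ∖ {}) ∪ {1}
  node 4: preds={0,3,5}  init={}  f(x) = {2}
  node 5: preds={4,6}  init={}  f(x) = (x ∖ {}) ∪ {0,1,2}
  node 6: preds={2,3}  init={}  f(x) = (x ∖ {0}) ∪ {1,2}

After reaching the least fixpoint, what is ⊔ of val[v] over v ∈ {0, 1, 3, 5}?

Worklist (13 pops):
  #1 pop 0: in={} → {0,1,2} (was {}); enqueue []
  #2 pop 1: in={0,1,2} → {0,1,2} (was {0,1}); enqueue []
  #3 pop 2: in={} → {1} (no change)
  #4 pop 3: in={0,1,2} → {0,1,2} (was {}); enqueue [1]
  #5 pop 4: in={0,1,2} → {2} (was {}); enqueue [2]
  #6 pop 5: in={2} → {0,1,2} (was {}); enqueue [0,4]
  #7 pop 6: in={0,1,2} → {1,2} (was {}); enqueue [3,5]
  #8 pop 1: in={0,1,2} → {0,1,2} (no change)
  #9 pop 2: in={2} → {1} (no change)
  #10 pop 0: in={0,1,2} → {0,1,2} (no change)
  #11 pop 4: in={0,1,2} → {2} (no change)
  #12 pop 3: in={0,1,2} → {0,1,2} (no change)
  #13 pop 5: in={1,2} → {0,1,2} (no change)

Fixpoint:
  val[0] = {0,1,2}
  val[1] = {0,1,2}
  val[2] = {1}
  val[3] = {0,1,2}
  val[4] = {2}
  val[5] = {0,1,2}
  val[6] = {1,2}

{0,1,2}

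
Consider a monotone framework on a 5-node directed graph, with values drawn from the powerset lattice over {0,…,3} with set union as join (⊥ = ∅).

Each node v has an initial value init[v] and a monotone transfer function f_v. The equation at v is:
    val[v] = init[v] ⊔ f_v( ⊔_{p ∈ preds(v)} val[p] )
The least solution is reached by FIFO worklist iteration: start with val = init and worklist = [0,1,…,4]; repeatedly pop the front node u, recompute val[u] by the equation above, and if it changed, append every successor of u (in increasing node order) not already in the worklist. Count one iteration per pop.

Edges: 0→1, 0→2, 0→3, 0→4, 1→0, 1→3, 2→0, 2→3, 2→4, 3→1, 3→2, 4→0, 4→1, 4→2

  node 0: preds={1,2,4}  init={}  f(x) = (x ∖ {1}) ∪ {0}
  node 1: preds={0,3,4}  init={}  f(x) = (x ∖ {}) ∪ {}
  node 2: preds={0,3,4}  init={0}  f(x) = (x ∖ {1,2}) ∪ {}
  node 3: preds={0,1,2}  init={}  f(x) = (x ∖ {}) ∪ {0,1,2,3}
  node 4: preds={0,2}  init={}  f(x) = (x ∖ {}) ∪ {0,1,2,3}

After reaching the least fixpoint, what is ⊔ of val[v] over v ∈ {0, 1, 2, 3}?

{0,1,2,3}

Trace (11 dequeues):
  [1] u=0 | in {0} | out {0} | prev {} | push {}
  [2] u=1 | in {0} | out {0} | prev {} | push {0}
  [3] u=2 | in {0} | out {0} | ==
  [4] u=3 | in {0} | out {0,1,2,3} | prev {} | push {1,2}
  [5] u=4 | in {0} | out {0,1,2,3} | prev {} | push {}
  [6] u=0 | in {0,1,2,3} | out {0,2,3} | prev {0} | push {3,4}
  [7] u=1 | in {0,1,2,3} | out {0,1,2,3} | prev {0} | push {0}
  [8] u=2 | in {0,1,2,3} | out {0,3} | prev {0} | push {}
  [9] u=3 | in {0,1,2,3} | out {0,1,2,3} | ==
  [10] u=4 | in {0,2,3} | out {0,1,2,3} | ==
  [11] u=0 | in {0,1,2,3} | out {0,2,3} | ==

Converged values:
  [0] {0,2,3}
  [1] {0,1,2,3}
  [2] {0,3}
  [3] {0,1,2,3}
  [4] {0,1,2,3}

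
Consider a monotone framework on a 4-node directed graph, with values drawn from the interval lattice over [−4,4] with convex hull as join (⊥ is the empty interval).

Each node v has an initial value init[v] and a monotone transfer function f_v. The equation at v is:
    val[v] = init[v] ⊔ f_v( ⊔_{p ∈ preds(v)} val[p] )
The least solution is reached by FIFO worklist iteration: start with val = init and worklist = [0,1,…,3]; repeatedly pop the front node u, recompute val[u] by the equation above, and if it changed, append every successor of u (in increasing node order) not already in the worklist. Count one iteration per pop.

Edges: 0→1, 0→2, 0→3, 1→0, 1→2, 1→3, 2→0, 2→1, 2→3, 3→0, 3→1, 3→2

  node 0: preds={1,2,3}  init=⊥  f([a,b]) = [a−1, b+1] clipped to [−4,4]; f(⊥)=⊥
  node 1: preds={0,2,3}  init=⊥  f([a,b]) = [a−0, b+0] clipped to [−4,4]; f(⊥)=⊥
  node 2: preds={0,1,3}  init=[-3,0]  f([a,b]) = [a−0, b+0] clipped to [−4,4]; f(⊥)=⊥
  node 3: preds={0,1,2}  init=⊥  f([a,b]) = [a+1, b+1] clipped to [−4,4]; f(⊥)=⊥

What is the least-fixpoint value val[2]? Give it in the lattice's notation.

[-4,4]

Iteration log — 14 steps:
  step 1. node 0  ⊔preds=[-3,0]  new=[-4,1]  old=⊥  +wl: 
  step 2. node 1  ⊔preds=[-4,1]  new=[-4,1]  old=⊥  +wl: 0
  step 3. node 2  ⊔preds=[-4,1]  new=[-4,1]  old=[-3,0]  +wl: 1
  step 4. node 3  ⊔preds=[-4,1]  new=[-3,2]  old=⊥  +wl: 2
  step 5. node 0  ⊔preds=[-4,2]  new=[-4,3]  old=[-4,1]  +wl: 3
  step 6. node 1  ⊔preds=[-4,3]  new=[-4,3]  old=[-4,1]  +wl: 0
  step 7. node 2  ⊔preds=[-4,3]  new=[-4,3]  old=[-4,1]  +wl: 1
  step 8. node 3  ⊔preds=[-4,3]  new=[-3,4]  old=[-3,2]  +wl: 2
  step 9. node 0  ⊔preds=[-4,4]  new=[-4,4]  old=[-4,3]  +wl: 3
  step 10. node 1  ⊔preds=[-4,4]  new=[-4,4]  old=[-4,3]  +wl: 0
  step 11. node 2  ⊔preds=[-4,4]  new=[-4,4]  old=[-4,3]  +wl: 1
  step 12. node 3  ⊔preds=[-4,4]  new=[-3,4]  stable
  step 13. node 0  ⊔preds=[-4,4]  new=[-4,4]  stable
  step 14. node 1  ⊔preds=[-4,4]  new=[-4,4]  stable

Least fixpoint reached:
  node 0: [-4,4]
  node 1: [-4,4]
  node 2: [-4,4]
  node 3: [-3,4]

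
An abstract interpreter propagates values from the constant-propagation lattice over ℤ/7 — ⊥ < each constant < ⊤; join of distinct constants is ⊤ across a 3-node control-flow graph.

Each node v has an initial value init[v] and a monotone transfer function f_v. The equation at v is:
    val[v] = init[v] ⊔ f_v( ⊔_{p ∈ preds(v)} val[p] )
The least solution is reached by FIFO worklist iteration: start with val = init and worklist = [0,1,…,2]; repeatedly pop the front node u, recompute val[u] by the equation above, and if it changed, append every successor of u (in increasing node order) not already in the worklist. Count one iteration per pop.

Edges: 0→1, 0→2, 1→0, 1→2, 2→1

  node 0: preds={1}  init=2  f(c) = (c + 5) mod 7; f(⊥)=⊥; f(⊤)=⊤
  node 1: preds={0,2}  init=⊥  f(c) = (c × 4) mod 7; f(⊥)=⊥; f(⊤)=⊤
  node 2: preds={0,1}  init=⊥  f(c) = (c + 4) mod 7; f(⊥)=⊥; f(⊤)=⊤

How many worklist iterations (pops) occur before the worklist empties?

Worklist (7 pops):
  #1 pop 0: in=⊥ → 2 (no change)
  #2 pop 1: in=2 → 1 (was ⊥); enqueue [0]
  #3 pop 2: in=⊤ → ⊤ (was ⊥); enqueue [1]
  #4 pop 0: in=1 → ⊤ (was 2); enqueue [2]
  #5 pop 1: in=⊤ → ⊤ (was 1); enqueue [0]
  #6 pop 2: in=⊤ → ⊤ (no change)
  #7 pop 0: in=⊤ → ⊤ (no change)

Fixpoint:
  val[0] = ⊤
  val[1] = ⊤
  val[2] = ⊤

7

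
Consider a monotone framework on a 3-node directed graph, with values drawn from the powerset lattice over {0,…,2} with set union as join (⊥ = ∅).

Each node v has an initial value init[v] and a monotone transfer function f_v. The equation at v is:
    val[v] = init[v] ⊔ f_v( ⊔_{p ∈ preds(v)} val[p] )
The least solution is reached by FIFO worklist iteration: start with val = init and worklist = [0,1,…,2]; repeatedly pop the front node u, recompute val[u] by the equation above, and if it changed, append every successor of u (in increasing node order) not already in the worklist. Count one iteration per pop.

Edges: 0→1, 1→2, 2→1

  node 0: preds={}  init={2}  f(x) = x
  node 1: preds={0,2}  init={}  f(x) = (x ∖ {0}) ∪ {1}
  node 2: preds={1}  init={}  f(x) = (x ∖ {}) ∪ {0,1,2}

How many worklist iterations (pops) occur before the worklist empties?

Iteration log — 4 steps:
  step 1. node 0  ⊔preds={}  new={2}  stable
  step 2. node 1  ⊔preds={2}  new={1,2}  old={}  +wl: 
  step 3. node 2  ⊔preds={1,2}  new={0,1,2}  old={}  +wl: 1
  step 4. node 1  ⊔preds={0,1,2}  new={1,2}  stable

Least fixpoint reached:
  node 0: {2}
  node 1: {1,2}
  node 2: {0,1,2}

4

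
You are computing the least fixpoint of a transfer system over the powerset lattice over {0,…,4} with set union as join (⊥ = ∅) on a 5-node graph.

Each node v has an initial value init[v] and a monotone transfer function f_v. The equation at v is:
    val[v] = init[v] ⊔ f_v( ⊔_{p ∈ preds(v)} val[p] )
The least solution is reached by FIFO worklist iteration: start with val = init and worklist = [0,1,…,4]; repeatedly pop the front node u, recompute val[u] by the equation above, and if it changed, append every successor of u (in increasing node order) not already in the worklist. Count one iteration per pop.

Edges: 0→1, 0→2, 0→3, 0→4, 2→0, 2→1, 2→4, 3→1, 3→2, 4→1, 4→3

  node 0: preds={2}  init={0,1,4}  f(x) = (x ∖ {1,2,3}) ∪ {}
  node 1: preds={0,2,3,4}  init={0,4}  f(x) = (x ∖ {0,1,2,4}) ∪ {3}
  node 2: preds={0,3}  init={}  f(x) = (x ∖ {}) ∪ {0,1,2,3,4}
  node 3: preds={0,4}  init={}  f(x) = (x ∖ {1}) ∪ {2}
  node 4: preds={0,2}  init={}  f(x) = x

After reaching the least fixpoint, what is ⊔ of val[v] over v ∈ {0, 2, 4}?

Worklist (11 pops):
  #1 pop 0: in={} → {0,1,4} (no change)
  #2 pop 1: in={0,1,4} → {0,3,4} (was {0,4}); enqueue []
  #3 pop 2: in={0,1,4} → {0,1,2,3,4} (was {}); enqueue [0,1]
  #4 pop 3: in={0,1,4} → {0,2,4} (was {}); enqueue [2]
  #5 pop 4: in={0,1,2,3,4} → {0,1,2,3,4} (was {}); enqueue [3]
  #6 pop 0: in={0,1,2,3,4} → {0,1,4} (no change)
  #7 pop 1: in={0,1,2,3,4} → {0,3,4} (no change)
  #8 pop 2: in={0,1,2,4} → {0,1,2,3,4} (no change)
  #9 pop 3: in={0,1,2,3,4} → {0,2,3,4} (was {0,2,4}); enqueue [1,2]
  #10 pop 1: in={0,1,2,3,4} → {0,3,4} (no change)
  #11 pop 2: in={0,1,2,3,4} → {0,1,2,3,4} (no change)

Fixpoint:
  val[0] = {0,1,4}
  val[1] = {0,3,4}
  val[2] = {0,1,2,3,4}
  val[3] = {0,2,3,4}
  val[4] = {0,1,2,3,4}

{0,1,2,3,4}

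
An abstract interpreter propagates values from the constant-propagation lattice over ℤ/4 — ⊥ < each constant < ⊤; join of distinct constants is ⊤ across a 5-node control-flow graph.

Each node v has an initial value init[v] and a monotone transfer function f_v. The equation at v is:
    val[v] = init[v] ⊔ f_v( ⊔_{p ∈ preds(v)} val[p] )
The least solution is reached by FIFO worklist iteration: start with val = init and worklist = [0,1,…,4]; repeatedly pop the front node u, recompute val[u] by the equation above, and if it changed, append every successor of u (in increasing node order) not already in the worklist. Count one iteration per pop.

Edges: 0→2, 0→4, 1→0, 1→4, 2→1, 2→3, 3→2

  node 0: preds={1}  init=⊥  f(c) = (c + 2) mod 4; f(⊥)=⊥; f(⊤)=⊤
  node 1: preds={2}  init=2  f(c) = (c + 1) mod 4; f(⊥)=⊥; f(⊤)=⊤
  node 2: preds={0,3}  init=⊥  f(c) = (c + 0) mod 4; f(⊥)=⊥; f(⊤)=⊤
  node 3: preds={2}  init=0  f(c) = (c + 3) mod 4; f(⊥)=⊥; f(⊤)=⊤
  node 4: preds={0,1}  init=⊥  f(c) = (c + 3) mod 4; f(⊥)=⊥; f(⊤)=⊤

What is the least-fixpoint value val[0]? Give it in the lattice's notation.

⊤

Trace (12 dequeues):
  [1] u=0 | in 2 | out 0 | prev ⊥ | push {}
  [2] u=1 | in ⊥ | out 2 | ==
  [3] u=2 | in 0 | out 0 | prev ⊥ | push {1}
  [4] u=3 | in 0 | out ⊤ | prev 0 | push {2}
  [5] u=4 | in ⊤ | out ⊤ | prev ⊥ | push {}
  [6] u=1 | in 0 | out ⊤ | prev 2 | push {0,4}
  [7] u=2 | in ⊤ | out ⊤ | prev 0 | push {1,3}
  [8] u=0 | in ⊤ | out ⊤ | prev 0 | push {2}
  [9] u=4 | in ⊤ | out ⊤ | ==
  [10] u=1 | in ⊤ | out ⊤ | ==
  [11] u=3 | in ⊤ | out ⊤ | ==
  [12] u=2 | in ⊤ | out ⊤ | ==

Converged values:
  [0] ⊤
  [1] ⊤
  [2] ⊤
  [3] ⊤
  [4] ⊤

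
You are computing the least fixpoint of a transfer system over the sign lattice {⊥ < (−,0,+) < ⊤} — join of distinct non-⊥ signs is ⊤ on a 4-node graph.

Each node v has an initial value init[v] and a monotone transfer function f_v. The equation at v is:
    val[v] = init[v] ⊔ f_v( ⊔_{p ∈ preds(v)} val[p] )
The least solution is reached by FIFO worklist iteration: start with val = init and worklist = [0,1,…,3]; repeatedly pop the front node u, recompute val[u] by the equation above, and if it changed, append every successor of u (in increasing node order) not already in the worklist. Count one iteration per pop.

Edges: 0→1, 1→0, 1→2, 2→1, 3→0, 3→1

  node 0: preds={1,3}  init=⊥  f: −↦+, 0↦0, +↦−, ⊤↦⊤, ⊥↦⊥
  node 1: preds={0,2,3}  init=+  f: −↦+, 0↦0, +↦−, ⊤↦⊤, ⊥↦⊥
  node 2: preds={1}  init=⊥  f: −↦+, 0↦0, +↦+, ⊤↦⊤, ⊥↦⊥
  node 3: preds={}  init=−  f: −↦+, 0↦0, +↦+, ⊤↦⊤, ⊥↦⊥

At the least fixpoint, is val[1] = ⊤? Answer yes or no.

Iteration log — 6 steps:
  step 1. node 0  ⊔preds=⊤  new=⊤  old=⊥  +wl: 
  step 2. node 1  ⊔preds=⊤  new=⊤  old=+  +wl: 0
  step 3. node 2  ⊔preds=⊤  new=⊤  old=⊥  +wl: 1
  step 4. node 3  ⊔preds=⊥  new=−  stable
  step 5. node 0  ⊔preds=⊤  new=⊤  stable
  step 6. node 1  ⊔preds=⊤  new=⊤  stable

Least fixpoint reached:
  node 0: ⊤
  node 1: ⊤
  node 2: ⊤
  node 3: −

yes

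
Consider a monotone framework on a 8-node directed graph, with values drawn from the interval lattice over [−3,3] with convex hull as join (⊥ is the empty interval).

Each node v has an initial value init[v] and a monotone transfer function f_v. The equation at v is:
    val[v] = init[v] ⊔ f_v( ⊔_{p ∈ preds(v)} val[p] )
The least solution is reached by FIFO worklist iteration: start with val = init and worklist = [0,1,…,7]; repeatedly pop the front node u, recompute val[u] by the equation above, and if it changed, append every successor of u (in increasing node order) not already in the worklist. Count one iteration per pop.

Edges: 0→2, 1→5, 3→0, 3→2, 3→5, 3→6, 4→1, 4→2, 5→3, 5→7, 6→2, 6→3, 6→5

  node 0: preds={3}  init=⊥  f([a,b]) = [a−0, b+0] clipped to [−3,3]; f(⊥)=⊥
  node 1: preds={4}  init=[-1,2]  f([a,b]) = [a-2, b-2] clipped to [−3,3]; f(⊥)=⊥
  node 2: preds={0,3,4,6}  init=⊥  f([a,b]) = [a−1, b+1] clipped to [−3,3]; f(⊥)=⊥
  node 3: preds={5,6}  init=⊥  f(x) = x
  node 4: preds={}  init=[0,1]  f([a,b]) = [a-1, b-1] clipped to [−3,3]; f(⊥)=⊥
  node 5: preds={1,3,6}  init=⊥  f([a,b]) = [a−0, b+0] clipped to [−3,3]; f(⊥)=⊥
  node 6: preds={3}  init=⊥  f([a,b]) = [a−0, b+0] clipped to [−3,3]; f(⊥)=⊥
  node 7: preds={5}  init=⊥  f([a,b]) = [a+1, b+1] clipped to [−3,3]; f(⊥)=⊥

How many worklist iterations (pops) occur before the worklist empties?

Worklist (16 pops):
  #1 pop 0: in=⊥ → ⊥ (no change)
  #2 pop 1: in=[0,1] → [-2,2] (was [-1,2]); enqueue []
  #3 pop 2: in=[0,1] → [-1,2] (was ⊥); enqueue []
  #4 pop 3: in=⊥ → ⊥ (no change)
  #5 pop 4: in=⊥ → [0,1] (no change)
  #6 pop 5: in=[-2,2] → [-2,2] (was ⊥); enqueue [3]
  #7 pop 6: in=⊥ → ⊥ (no change)
  #8 pop 7: in=[-2,2] → [-1,3] (was ⊥); enqueue []
  #9 pop 3: in=[-2,2] → [-2,2] (was ⊥); enqueue [0,2,5,6]
  #10 pop 0: in=[-2,2] → [-2,2] (was ⊥); enqueue []
  #11 pop 2: in=[-2,2] → [-3,3] (was [-1,2]); enqueue []
  #12 pop 5: in=[-2,2] → [-2,2] (no change)
  #13 pop 6: in=[-2,2] → [-2,2] (was ⊥); enqueue [2,3,5]
  #14 pop 2: in=[-2,2] → [-3,3] (no change)
  #15 pop 3: in=[-2,2] → [-2,2] (no change)
  #16 pop 5: in=[-2,2] → [-2,2] (no change)

Fixpoint:
  val[0] = [-2,2]
  val[1] = [-2,2]
  val[2] = [-3,3]
  val[3] = [-2,2]
  val[4] = [0,1]
  val[5] = [-2,2]
  val[6] = [-2,2]
  val[7] = [-1,3]

16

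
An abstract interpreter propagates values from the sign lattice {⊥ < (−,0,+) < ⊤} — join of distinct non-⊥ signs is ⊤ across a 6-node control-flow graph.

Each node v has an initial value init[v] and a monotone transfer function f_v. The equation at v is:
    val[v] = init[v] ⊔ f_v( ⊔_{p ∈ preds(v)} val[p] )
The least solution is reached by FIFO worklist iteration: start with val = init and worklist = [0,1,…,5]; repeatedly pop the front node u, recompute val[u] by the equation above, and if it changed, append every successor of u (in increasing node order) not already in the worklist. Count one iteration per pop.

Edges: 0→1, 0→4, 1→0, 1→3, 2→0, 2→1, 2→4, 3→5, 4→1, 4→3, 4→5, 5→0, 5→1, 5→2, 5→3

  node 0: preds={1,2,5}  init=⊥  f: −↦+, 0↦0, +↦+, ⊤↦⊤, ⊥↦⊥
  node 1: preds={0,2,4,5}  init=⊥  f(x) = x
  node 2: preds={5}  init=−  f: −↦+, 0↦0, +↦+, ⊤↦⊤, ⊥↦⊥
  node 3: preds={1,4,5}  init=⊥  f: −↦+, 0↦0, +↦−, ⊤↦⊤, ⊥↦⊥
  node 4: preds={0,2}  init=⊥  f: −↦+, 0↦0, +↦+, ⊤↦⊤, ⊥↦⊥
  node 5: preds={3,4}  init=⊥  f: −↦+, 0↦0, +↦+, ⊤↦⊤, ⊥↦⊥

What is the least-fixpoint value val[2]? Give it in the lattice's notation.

Worklist (13 pops):
  #1 pop 0: in=− → + (was ⊥); enqueue []
  #2 pop 1: in=⊤ → ⊤ (was ⊥); enqueue [0]
  #3 pop 2: in=⊥ → − (no change)
  #4 pop 3: in=⊤ → ⊤ (was ⊥); enqueue []
  #5 pop 4: in=⊤ → ⊤ (was ⊥); enqueue [1,3]
  #6 pop 5: in=⊤ → ⊤ (was ⊥); enqueue [2]
  #7 pop 0: in=⊤ → ⊤ (was +); enqueue [4]
  #8 pop 1: in=⊤ → ⊤ (no change)
  #9 pop 3: in=⊤ → ⊤ (no change)
  #10 pop 2: in=⊤ → ⊤ (was −); enqueue [0,1]
  #11 pop 4: in=⊤ → ⊤ (no change)
  #12 pop 0: in=⊤ → ⊤ (no change)
  #13 pop 1: in=⊤ → ⊤ (no change)

Fixpoint:
  val[0] = ⊤
  val[1] = ⊤
  val[2] = ⊤
  val[3] = ⊤
  val[4] = ⊤
  val[5] = ⊤

⊤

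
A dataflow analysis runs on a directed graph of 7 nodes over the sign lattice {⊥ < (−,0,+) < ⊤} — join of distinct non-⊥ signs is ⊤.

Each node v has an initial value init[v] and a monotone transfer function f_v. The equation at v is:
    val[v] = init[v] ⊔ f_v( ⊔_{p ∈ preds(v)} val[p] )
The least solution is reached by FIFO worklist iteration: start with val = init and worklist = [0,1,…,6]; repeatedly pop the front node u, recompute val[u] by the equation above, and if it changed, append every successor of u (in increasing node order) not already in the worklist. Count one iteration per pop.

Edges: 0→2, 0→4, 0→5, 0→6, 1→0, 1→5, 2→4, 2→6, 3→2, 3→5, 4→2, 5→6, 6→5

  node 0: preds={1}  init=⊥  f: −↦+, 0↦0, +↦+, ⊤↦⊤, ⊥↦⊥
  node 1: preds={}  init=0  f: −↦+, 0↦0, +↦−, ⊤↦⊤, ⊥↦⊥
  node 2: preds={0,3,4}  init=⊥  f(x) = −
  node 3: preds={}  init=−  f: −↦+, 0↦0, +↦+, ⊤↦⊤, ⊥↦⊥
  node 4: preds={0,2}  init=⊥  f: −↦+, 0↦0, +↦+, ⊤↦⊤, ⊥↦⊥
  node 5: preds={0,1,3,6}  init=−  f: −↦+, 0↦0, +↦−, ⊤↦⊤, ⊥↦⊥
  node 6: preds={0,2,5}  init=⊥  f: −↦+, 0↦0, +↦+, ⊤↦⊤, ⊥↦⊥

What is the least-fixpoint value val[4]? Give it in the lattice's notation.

Iteration log — 9 steps:
  step 1. node 0  ⊔preds=0  new=0  old=⊥  +wl: 
  step 2. node 1  ⊔preds=⊥  new=0  stable
  step 3. node 2  ⊔preds=⊤  new=−  old=⊥  +wl: 
  step 4. node 3  ⊔preds=⊥  new=−  stable
  step 5. node 4  ⊔preds=⊤  new=⊤  old=⊥  +wl: 2
  step 6. node 5  ⊔preds=⊤  new=⊤  old=−  +wl: 
  step 7. node 6  ⊔preds=⊤  new=⊤  old=⊥  +wl: 5
  step 8. node 2  ⊔preds=⊤  new=−  stable
  step 9. node 5  ⊔preds=⊤  new=⊤  stable

Least fixpoint reached:
  node 0: 0
  node 1: 0
  node 2: −
  node 3: −
  node 4: ⊤
  node 5: ⊤
  node 6: ⊤

⊤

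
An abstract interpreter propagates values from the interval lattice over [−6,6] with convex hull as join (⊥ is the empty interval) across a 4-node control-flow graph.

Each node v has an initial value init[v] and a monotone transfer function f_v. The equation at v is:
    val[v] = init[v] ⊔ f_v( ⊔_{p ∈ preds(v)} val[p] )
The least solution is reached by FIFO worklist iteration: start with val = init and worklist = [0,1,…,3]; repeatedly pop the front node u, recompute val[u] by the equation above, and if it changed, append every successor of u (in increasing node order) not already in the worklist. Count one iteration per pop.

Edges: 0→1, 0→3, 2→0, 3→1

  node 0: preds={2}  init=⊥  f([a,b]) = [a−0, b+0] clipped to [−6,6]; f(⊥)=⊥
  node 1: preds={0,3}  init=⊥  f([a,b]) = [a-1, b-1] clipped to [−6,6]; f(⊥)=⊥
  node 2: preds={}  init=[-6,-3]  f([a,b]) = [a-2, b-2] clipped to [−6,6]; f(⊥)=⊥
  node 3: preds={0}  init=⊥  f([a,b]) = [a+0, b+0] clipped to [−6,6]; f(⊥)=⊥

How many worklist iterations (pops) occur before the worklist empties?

Trace (5 dequeues):
  [1] u=0 | in [-6,-3] | out [-6,-3] | prev ⊥ | push {}
  [2] u=1 | in [-6,-3] | out [-6,-4] | prev ⊥ | push {}
  [3] u=2 | in ⊥ | out [-6,-3] | ==
  [4] u=3 | in [-6,-3] | out [-6,-3] | prev ⊥ | push {1}
  [5] u=1 | in [-6,-3] | out [-6,-4] | ==

Converged values:
  [0] [-6,-3]
  [1] [-6,-4]
  [2] [-6,-3]
  [3] [-6,-3]

5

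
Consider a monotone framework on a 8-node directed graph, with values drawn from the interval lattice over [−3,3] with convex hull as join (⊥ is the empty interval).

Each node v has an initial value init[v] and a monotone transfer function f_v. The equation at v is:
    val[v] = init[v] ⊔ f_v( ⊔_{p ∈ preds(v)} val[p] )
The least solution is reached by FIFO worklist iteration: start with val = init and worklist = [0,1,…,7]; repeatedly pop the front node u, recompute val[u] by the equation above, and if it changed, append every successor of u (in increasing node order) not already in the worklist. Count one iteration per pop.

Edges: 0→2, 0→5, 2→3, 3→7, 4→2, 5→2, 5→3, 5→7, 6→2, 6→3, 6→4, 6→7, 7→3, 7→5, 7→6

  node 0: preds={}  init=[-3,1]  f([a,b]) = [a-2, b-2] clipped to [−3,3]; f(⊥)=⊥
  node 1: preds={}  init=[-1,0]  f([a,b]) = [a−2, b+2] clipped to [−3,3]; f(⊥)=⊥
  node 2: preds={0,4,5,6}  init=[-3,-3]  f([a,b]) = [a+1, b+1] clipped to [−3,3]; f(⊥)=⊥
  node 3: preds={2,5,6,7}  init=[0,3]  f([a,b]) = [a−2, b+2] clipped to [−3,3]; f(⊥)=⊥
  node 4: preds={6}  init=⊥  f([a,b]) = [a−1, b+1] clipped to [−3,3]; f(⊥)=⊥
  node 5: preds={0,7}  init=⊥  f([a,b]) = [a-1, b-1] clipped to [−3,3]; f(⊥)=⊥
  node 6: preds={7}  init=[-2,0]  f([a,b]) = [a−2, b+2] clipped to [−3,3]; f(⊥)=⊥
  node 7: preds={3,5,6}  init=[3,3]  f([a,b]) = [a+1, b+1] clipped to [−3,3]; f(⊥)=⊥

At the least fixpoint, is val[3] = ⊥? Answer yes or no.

no

Iteration log — 17 steps:
  step 1. node 0  ⊔preds=⊥  new=[-3,1]  stable
  step 2. node 1  ⊔preds=⊥  new=[-1,0]  stable
  step 3. node 2  ⊔preds=[-3,1]  new=[-3,2]  old=[-3,-3]  +wl: 
  step 4. node 3  ⊔preds=[-3,3]  new=[-3,3]  old=[0,3]  +wl: 
  step 5. node 4  ⊔preds=[-2,0]  new=[-3,1]  old=⊥  +wl: 2
  step 6. node 5  ⊔preds=[-3,3]  new=[-3,2]  old=⊥  +wl: 3
  step 7. node 6  ⊔preds=[3,3]  new=[-2,3]  old=[-2,0]  +wl: 4
  step 8. node 7  ⊔preds=[-3,3]  new=[-2,3]  old=[3,3]  +wl: 5,6
  step 9. node 2  ⊔preds=[-3,3]  new=[-3,3]  old=[-3,2]  +wl: 
  step 10. node 3  ⊔preds=[-3,3]  new=[-3,3]  stable
  step 11. node 4  ⊔preds=[-2,3]  new=[-3,3]  old=[-3,1]  +wl: 2
  step 12. node 5  ⊔preds=[-3,3]  new=[-3,2]  stable
  step 13. node 6  ⊔preds=[-2,3]  new=[-3,3]  old=[-2,3]  +wl: 3,4,7
  step 14. node 2  ⊔preds=[-3,3]  new=[-3,3]  stable
  step 15. node 3  ⊔preds=[-3,3]  new=[-3,3]  stable
  step 16. node 4  ⊔preds=[-3,3]  new=[-3,3]  stable
  step 17. node 7  ⊔preds=[-3,3]  new=[-2,3]  stable

Least fixpoint reached:
  node 0: [-3,1]
  node 1: [-1,0]
  node 2: [-3,3]
  node 3: [-3,3]
  node 4: [-3,3]
  node 5: [-3,2]
  node 6: [-3,3]
  node 7: [-2,3]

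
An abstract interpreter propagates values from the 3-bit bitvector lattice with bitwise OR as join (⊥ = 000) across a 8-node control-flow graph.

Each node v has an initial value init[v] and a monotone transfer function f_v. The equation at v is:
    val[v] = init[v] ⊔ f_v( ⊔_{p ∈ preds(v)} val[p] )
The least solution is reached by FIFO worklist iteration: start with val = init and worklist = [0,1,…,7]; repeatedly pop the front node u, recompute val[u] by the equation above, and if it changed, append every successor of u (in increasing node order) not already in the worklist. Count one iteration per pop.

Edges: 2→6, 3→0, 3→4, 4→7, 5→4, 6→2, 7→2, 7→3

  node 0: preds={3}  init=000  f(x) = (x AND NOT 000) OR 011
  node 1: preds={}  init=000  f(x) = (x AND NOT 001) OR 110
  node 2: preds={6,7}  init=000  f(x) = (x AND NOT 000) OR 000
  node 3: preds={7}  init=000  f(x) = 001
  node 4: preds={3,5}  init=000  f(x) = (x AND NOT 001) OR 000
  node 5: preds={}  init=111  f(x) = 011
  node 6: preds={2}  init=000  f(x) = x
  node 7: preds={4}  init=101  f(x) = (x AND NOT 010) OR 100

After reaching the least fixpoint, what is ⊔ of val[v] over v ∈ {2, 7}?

101

Trace (10 dequeues):
  [1] u=0 | in 000 | out 011 | prev 000 | push {}
  [2] u=1 | in 000 | out 110 | prev 000 | push {}
  [3] u=2 | in 101 | out 101 | prev 000 | push {}
  [4] u=3 | in 101 | out 001 | prev 000 | push {0}
  [5] u=4 | in 111 | out 110 | prev 000 | push {}
  [6] u=5 | in 000 | out 111 | ==
  [7] u=6 | in 101 | out 101 | prev 000 | push {2}
  [8] u=7 | in 110 | out 101 | ==
  [9] u=0 | in 001 | out 011 | ==
  [10] u=2 | in 101 | out 101 | ==

Converged values:
  [0] 011
  [1] 110
  [2] 101
  [3] 001
  [4] 110
  [5] 111
  [6] 101
  [7] 101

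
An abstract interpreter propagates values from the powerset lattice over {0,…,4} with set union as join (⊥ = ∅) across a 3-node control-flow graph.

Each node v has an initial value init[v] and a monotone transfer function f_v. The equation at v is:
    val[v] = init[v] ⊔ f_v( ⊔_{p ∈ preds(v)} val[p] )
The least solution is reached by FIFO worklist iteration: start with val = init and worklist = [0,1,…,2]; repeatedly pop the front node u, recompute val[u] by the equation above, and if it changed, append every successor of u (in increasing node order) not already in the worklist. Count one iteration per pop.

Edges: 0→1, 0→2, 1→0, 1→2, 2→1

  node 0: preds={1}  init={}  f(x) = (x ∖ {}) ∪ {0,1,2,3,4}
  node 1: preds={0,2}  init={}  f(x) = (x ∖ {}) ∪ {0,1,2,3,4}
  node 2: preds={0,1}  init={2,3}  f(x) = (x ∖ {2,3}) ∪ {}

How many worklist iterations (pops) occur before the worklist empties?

Iteration log — 5 steps:
  step 1. node 0  ⊔preds={}  new={0,1,2,3,4}  old={}  +wl: 
  step 2. node 1  ⊔preds={0,1,2,3,4}  new={0,1,2,3,4}  old={}  +wl: 0
  step 3. node 2  ⊔preds={0,1,2,3,4}  new={0,1,2,3,4}  old={2,3}  +wl: 1
  step 4. node 0  ⊔preds={0,1,2,3,4}  new={0,1,2,3,4}  stable
  step 5. node 1  ⊔preds={0,1,2,3,4}  new={0,1,2,3,4}  stable

Least fixpoint reached:
  node 0: {0,1,2,3,4}
  node 1: {0,1,2,3,4}
  node 2: {0,1,2,3,4}

5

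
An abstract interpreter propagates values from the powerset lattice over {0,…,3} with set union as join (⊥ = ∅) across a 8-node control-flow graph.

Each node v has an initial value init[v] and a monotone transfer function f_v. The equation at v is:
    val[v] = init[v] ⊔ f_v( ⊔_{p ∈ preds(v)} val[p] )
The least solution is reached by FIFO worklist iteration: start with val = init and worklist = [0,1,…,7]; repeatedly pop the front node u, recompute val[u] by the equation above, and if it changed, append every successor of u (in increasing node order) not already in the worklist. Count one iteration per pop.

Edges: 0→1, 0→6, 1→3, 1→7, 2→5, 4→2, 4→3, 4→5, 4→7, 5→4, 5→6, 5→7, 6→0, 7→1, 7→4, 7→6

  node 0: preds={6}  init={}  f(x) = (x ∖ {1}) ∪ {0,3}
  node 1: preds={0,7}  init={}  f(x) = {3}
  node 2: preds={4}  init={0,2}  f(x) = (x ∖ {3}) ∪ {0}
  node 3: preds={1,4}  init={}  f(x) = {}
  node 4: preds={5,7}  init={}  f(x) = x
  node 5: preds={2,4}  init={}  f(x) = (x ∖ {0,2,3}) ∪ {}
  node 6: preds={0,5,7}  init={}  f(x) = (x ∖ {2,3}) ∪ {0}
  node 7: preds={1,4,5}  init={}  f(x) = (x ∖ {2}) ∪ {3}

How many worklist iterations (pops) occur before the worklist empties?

Iteration log — 16 steps:
  step 1. node 0  ⊔preds={}  new={0,3}  old={}  +wl: 
  step 2. node 1  ⊔preds={0,3}  new={3}  old={}  +wl: 
  step 3. node 2  ⊔preds={}  new={0,2}  stable
  step 4. node 3  ⊔preds={3}  new={}  stable
  step 5. node 4  ⊔preds={}  new={}  stable
  step 6. node 5  ⊔preds={0,2}  new={}  stable
  step 7. node 6  ⊔preds={0,3}  new={0}  old={}  +wl: 0
  step 8. node 7  ⊔preds={3}  new={3}  old={}  +wl: 1,4,6
  step 9. node 0  ⊔preds={0}  new={0,3}  stable
  step 10. node 1  ⊔preds={0,3}  new={3}  stable
  step 11. node 4  ⊔preds={3}  new={3}  old={}  +wl: 2,3,5,7
  step 12. node 6  ⊔preds={0,3}  new={0}  stable
  step 13. node 2  ⊔preds={3}  new={0,2}  stable
  step 14. node 3  ⊔preds={3}  new={}  stable
  step 15. node 5  ⊔preds={0,2,3}  new={}  stable
  step 16. node 7  ⊔preds={3}  new={3}  stable

Least fixpoint reached:
  node 0: {0,3}
  node 1: {3}
  node 2: {0,2}
  node 3: {}
  node 4: {3}
  node 5: {}
  node 6: {0}
  node 7: {3}

16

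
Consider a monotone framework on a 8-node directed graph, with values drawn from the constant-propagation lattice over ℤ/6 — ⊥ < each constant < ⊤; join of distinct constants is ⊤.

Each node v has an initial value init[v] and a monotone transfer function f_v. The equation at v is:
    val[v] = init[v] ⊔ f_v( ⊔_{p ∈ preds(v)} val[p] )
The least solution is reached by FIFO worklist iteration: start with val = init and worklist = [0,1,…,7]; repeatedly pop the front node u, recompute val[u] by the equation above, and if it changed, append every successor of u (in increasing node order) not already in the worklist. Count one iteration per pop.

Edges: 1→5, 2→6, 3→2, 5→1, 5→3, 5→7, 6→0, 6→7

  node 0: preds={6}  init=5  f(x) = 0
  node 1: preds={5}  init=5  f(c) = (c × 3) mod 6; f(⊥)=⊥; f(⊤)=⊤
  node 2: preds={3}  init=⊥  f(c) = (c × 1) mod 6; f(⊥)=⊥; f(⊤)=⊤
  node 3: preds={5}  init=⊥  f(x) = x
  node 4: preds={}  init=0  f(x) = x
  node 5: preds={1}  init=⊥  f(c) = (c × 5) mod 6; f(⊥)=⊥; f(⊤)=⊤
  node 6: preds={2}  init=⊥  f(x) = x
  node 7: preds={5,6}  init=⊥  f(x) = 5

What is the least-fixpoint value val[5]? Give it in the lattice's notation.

⊤

Iteration log — 22 steps:
  step 1. node 0  ⊔preds=⊥  new=⊤  old=5  +wl: 
  step 2. node 1  ⊔preds=⊥  new=5  stable
  step 3. node 2  ⊔preds=⊥  new=⊥  stable
  step 4. node 3  ⊔preds=⊥  new=⊥  stable
  step 5. node 4  ⊔preds=⊥  new=0  stable
  step 6. node 5  ⊔preds=5  new=1  old=⊥  +wl: 1,3
  step 7. node 6  ⊔preds=⊥  new=⊥  stable
  step 8. node 7  ⊔preds=1  new=5  old=⊥  +wl: 
  step 9. node 1  ⊔preds=1  new=⊤  old=5  +wl: 5
  step 10. node 3  ⊔preds=1  new=1  old=⊥  +wl: 2
  step 11. node 5  ⊔preds=⊤  new=⊤  old=1  +wl: 1,3,7
  step 12. node 2  ⊔preds=1  new=1  old=⊥  +wl: 6
  step 13. node 1  ⊔preds=⊤  new=⊤  stable
  step 14. node 3  ⊔preds=⊤  new=⊤  old=1  +wl: 2
  step 15. node 7  ⊔preds=⊤  new=5  stable
  step 16. node 6  ⊔preds=1  new=1  old=⊥  +wl: 0,7
  step 17. node 2  ⊔preds=⊤  new=⊤  old=1  +wl: 6
  step 18. node 0  ⊔preds=1  new=⊤  stable
  step 19. node 7  ⊔preds=⊤  new=5  stable
  step 20. node 6  ⊔preds=⊤  new=⊤  old=1  +wl: 0,7
  step 21. node 0  ⊔preds=⊤  new=⊤  stable
  step 22. node 7  ⊔preds=⊤  new=5  stable

Least fixpoint reached:
  node 0: ⊤
  node 1: ⊤
  node 2: ⊤
  node 3: ⊤
  node 4: 0
  node 5: ⊤
  node 6: ⊤
  node 7: 5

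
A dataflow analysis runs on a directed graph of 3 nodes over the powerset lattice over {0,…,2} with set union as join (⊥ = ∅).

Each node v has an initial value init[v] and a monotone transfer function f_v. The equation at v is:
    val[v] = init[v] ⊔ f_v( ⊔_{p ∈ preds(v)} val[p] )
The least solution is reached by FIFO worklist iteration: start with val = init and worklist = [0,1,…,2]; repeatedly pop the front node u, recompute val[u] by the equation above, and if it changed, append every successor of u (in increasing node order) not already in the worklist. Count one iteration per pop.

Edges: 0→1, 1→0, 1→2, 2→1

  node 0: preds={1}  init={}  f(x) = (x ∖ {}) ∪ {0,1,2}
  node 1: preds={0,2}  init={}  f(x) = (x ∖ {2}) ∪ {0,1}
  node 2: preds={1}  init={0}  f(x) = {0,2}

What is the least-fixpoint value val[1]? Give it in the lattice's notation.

Trace (5 dequeues):
  [1] u=0 | in {} | out {0,1,2} | prev {} | push {}
  [2] u=1 | in {0,1,2} | out {0,1} | prev {} | push {0}
  [3] u=2 | in {0,1} | out {0,2} | prev {0} | push {1}
  [4] u=0 | in {0,1} | out {0,1,2} | ==
  [5] u=1 | in {0,1,2} | out {0,1} | ==

Converged values:
  [0] {0,1,2}
  [1] {0,1}
  [2] {0,2}

{0,1}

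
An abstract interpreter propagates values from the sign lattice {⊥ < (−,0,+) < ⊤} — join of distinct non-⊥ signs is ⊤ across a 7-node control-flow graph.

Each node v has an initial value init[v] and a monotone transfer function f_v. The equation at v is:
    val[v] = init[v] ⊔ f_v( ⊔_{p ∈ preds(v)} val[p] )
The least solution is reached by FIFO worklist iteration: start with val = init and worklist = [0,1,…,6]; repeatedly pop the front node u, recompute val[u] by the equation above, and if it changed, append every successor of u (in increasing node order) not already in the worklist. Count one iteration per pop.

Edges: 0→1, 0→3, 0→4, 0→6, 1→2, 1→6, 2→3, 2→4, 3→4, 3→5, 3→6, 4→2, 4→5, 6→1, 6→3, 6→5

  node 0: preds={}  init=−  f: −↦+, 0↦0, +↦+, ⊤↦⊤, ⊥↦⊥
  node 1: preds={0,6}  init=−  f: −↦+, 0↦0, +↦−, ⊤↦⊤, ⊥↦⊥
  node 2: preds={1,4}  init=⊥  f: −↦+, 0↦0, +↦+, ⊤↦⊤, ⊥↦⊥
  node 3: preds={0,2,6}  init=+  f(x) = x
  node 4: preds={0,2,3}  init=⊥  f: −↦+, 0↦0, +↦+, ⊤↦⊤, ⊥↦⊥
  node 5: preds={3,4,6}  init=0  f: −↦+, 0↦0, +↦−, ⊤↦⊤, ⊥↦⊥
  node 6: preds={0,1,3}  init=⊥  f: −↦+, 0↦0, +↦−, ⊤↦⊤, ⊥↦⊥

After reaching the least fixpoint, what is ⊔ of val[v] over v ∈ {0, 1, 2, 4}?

Worklist (11 pops):
  #1 pop 0: in=⊥ → − (no change)
  #2 pop 1: in=− → ⊤ (was −); enqueue []
  #3 pop 2: in=⊤ → ⊤ (was ⊥); enqueue []
  #4 pop 3: in=⊤ → ⊤ (was +); enqueue []
  #5 pop 4: in=⊤ → ⊤ (was ⊥); enqueue [2]
  #6 pop 5: in=⊤ → ⊤ (was 0); enqueue []
  #7 pop 6: in=⊤ → ⊤ (was ⊥); enqueue [1,3,5]
  #8 pop 2: in=⊤ → ⊤ (no change)
  #9 pop 1: in=⊤ → ⊤ (no change)
  #10 pop 3: in=⊤ → ⊤ (no change)
  #11 pop 5: in=⊤ → ⊤ (no change)

Fixpoint:
  val[0] = −
  val[1] = ⊤
  val[2] = ⊤
  val[3] = ⊤
  val[4] = ⊤
  val[5] = ⊤
  val[6] = ⊤

⊤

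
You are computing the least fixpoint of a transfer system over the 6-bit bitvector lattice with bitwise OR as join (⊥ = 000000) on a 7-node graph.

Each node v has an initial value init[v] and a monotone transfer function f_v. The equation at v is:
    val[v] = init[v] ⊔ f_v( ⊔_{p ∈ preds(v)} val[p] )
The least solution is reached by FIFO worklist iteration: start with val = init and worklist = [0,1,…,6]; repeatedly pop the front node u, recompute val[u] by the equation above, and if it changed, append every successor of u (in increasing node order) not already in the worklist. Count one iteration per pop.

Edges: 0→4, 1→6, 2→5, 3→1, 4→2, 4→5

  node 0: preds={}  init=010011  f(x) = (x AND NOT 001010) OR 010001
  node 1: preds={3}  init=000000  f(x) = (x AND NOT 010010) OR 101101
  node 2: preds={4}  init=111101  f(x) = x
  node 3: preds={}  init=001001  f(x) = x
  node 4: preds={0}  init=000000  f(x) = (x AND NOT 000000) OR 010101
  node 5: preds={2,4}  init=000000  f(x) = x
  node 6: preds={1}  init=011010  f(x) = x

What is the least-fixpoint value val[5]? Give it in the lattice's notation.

Trace (9 dequeues):
  [1] u=0 | in 000000 | out 010011 | ==
  [2] u=1 | in 001001 | out 101101 | prev 000000 | push {}
  [3] u=2 | in 000000 | out 111101 | ==
  [4] u=3 | in 000000 | out 001001 | ==
  [5] u=4 | in 010011 | out 010111 | prev 000000 | push {2}
  [6] u=5 | in 111111 | out 111111 | prev 000000 | push {}
  [7] u=6 | in 101101 | out 111111 | prev 011010 | push {}
  [8] u=2 | in 010111 | out 111111 | prev 111101 | push {5}
  [9] u=5 | in 111111 | out 111111 | ==

Converged values:
  [0] 010011
  [1] 101101
  [2] 111111
  [3] 001001
  [4] 010111
  [5] 111111
  [6] 111111

111111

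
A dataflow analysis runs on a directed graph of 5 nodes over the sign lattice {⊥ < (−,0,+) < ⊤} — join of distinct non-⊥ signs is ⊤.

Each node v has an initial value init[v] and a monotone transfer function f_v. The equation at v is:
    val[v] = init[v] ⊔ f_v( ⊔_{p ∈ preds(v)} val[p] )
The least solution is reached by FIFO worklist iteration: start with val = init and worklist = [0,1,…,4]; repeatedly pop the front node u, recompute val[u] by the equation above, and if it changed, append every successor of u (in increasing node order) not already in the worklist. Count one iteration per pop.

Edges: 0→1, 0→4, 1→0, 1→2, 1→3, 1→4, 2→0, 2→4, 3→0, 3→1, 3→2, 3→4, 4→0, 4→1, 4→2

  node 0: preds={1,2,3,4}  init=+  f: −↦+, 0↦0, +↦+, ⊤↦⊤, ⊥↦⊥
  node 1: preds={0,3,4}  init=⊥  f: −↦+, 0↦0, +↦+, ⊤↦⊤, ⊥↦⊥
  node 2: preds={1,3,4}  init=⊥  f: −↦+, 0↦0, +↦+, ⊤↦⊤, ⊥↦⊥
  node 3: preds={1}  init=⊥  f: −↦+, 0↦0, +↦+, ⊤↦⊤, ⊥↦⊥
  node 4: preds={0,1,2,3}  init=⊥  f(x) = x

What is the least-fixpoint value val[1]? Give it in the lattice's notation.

+

Iteration log — 8 steps:
  step 1. node 0  ⊔preds=⊥  new=+  stable
  step 2. node 1  ⊔preds=+  new=+  old=⊥  +wl: 0
  step 3. node 2  ⊔preds=+  new=+  old=⊥  +wl: 
  step 4. node 3  ⊔preds=+  new=+  old=⊥  +wl: 1,2
  step 5. node 4  ⊔preds=+  new=+  old=⊥  +wl: 
  step 6. node 0  ⊔preds=+  new=+  stable
  step 7. node 1  ⊔preds=+  new=+  stable
  step 8. node 2  ⊔preds=+  new=+  stable

Least fixpoint reached:
  node 0: +
  node 1: +
  node 2: +
  node 3: +
  node 4: +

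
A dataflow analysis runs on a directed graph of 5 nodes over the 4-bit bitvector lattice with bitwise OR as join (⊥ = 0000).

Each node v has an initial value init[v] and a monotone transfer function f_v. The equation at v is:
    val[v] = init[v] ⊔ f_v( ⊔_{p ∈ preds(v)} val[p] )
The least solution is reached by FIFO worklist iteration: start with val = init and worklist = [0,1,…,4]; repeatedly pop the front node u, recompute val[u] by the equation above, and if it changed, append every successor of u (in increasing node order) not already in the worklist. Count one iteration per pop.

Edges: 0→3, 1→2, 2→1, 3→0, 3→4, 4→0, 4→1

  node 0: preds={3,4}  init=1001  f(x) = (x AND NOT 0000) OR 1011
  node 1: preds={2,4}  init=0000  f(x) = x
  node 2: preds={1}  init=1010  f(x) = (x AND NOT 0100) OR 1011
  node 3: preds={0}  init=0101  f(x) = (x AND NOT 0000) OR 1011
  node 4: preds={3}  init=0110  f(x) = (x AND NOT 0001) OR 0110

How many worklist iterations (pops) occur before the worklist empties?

Iteration log — 8 steps:
  step 1. node 0  ⊔preds=0111  new=1111  old=1001  +wl: 
  step 2. node 1  ⊔preds=1110  new=1110  old=0000  +wl: 
  step 3. node 2  ⊔preds=1110  new=1011  old=1010  +wl: 1
  step 4. node 3  ⊔preds=1111  new=1111  old=0101  +wl: 0
  step 5. node 4  ⊔preds=1111  new=1110  old=0110  +wl: 
  step 6. node 1  ⊔preds=1111  new=1111  old=1110  +wl: 2
  step 7. node 0  ⊔preds=1111  new=1111  stable
  step 8. node 2  ⊔preds=1111  new=1011  stable

Least fixpoint reached:
  node 0: 1111
  node 1: 1111
  node 2: 1011
  node 3: 1111
  node 4: 1110

8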